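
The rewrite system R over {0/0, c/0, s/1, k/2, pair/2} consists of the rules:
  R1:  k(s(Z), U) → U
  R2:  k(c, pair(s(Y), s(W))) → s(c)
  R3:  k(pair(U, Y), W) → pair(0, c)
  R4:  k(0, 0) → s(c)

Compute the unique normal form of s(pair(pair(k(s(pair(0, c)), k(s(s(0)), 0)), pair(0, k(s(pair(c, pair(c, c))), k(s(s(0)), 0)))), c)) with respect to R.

1. s(pair(pair(k(s(pair(0, c)), k(s(s(0)), 0)), pair(0, k(s(pair(c, pair(c, c))), k(s(s(0)), 0)))), c))  →  s(pair(pair(k(s(s(0)), 0), pair(0, k(s(pair(c, pair(c, c))), k(s(s(0)), 0)))), c))   [R1 at 1.1.1]
2. s(pair(pair(k(s(s(0)), 0), pair(0, k(s(pair(c, pair(c, c))), k(s(s(0)), 0)))), c))  →  s(pair(pair(0, pair(0, k(s(pair(c, pair(c, c))), k(s(s(0)), 0)))), c))   [R1 at 1.1.1]
3. s(pair(pair(0, pair(0, k(s(pair(c, pair(c, c))), k(s(s(0)), 0)))), c))  →  s(pair(pair(0, pair(0, k(s(s(0)), 0))), c))   [R1 at 1.1.2.2]
4. s(pair(pair(0, pair(0, k(s(s(0)), 0))), c))  →  s(pair(pair(0, pair(0, 0)), c))   [R1 at 1.1.2.2]

s(pair(pair(0, pair(0, 0)), c))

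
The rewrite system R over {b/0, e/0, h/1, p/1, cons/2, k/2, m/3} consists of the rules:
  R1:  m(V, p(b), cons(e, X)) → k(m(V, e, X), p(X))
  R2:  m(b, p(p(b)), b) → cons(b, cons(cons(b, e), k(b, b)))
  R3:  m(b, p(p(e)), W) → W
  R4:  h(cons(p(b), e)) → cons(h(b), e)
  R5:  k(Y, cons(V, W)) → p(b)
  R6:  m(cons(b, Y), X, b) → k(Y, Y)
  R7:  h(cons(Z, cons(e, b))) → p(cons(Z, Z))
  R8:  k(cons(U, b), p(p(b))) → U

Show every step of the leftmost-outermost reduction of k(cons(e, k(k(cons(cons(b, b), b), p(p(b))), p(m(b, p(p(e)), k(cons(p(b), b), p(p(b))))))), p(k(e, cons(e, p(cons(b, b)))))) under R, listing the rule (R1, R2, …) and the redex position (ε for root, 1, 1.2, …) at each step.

e

1. k(cons(e, k(k(cons(cons(b, b), b), p(p(b))), p(m(b, p(p(e)), k(cons(p(b), b), p(p(b))))))), p(k(e, cons(e, p(cons(b, b))))))  →  k(cons(e, k(cons(b, b), p(m(b, p(p(e)), k(cons(p(b), b), p(p(b))))))), p(k(e, cons(e, p(cons(b, b))))))   [R8 at 1.2.1]
2. k(cons(e, k(cons(b, b), p(m(b, p(p(e)), k(cons(p(b), b), p(p(b))))))), p(k(e, cons(e, p(cons(b, b))))))  →  k(cons(e, k(cons(b, b), p(k(cons(p(b), b), p(p(b)))))), p(k(e, cons(e, p(cons(b, b))))))   [R3 at 1.2.2.1]
3. k(cons(e, k(cons(b, b), p(k(cons(p(b), b), p(p(b)))))), p(k(e, cons(e, p(cons(b, b))))))  →  k(cons(e, k(cons(b, b), p(p(b)))), p(k(e, cons(e, p(cons(b, b))))))   [R8 at 1.2.2.1]
4. k(cons(e, k(cons(b, b), p(p(b)))), p(k(e, cons(e, p(cons(b, b))))))  →  k(cons(e, b), p(k(e, cons(e, p(cons(b, b))))))   [R8 at 1.2]
5. k(cons(e, b), p(k(e, cons(e, p(cons(b, b))))))  →  k(cons(e, b), p(p(b)))   [R5 at 2.1]
6. k(cons(e, b), p(p(b)))  →  e   [R8 at ε]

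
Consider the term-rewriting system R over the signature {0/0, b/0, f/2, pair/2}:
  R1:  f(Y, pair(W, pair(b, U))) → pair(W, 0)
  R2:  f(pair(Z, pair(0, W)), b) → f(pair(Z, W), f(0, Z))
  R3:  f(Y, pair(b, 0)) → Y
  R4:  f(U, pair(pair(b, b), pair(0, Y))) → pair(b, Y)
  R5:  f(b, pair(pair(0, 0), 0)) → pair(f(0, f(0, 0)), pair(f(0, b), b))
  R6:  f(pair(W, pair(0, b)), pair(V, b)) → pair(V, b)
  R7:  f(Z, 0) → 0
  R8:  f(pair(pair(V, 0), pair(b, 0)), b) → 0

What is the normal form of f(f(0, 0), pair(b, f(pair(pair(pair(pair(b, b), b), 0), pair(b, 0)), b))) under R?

1. f(f(0, 0), pair(b, f(pair(pair(pair(pair(b, b), b), 0), pair(b, 0)), b)))  →  f(0, pair(b, f(pair(pair(pair(pair(b, b), b), 0), pair(b, 0)), b)))   [R7 at 1]
2. f(0, pair(b, f(pair(pair(pair(pair(b, b), b), 0), pair(b, 0)), b)))  →  f(0, pair(b, 0))   [R8 at 2.2]
3. f(0, pair(b, 0))  →  0   [R3 at ε]

0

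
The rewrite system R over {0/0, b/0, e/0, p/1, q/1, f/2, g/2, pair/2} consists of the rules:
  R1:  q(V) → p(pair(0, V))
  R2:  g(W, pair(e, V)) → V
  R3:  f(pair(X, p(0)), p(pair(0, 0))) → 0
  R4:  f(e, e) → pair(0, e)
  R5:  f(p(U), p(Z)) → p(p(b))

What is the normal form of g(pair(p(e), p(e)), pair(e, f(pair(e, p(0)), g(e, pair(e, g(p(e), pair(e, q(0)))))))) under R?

0

1. g(pair(p(e), p(e)), pair(e, f(pair(e, p(0)), g(e, pair(e, g(p(e), pair(e, q(0))))))))  →  f(pair(e, p(0)), g(e, pair(e, g(p(e), pair(e, q(0))))))   [R2 at ε]
2. f(pair(e, p(0)), g(e, pair(e, g(p(e), pair(e, q(0))))))  →  f(pair(e, p(0)), g(p(e), pair(e, q(0))))   [R2 at 2]
3. f(pair(e, p(0)), g(p(e), pair(e, q(0))))  →  f(pair(e, p(0)), q(0))   [R2 at 2]
4. f(pair(e, p(0)), q(0))  →  f(pair(e, p(0)), p(pair(0, 0)))   [R1 at 2]
5. f(pair(e, p(0)), p(pair(0, 0)))  →  0   [R3 at ε]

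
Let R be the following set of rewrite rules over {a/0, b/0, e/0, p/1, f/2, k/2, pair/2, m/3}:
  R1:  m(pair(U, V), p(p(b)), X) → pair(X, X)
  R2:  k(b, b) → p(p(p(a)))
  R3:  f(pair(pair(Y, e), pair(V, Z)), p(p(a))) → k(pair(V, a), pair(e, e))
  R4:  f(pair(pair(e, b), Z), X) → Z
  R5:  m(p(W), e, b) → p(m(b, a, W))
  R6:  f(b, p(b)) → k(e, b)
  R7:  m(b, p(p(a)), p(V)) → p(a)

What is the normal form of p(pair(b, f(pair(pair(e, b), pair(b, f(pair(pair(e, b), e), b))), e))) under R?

p(pair(b, pair(b, e)))

1. p(pair(b, f(pair(pair(e, b), pair(b, f(pair(pair(e, b), e), b))), e)))  →  p(pair(b, pair(b, f(pair(pair(e, b), e), b))))   [R4 at 1.2]
2. p(pair(b, pair(b, f(pair(pair(e, b), e), b))))  →  p(pair(b, pair(b, e)))   [R4 at 1.2.2]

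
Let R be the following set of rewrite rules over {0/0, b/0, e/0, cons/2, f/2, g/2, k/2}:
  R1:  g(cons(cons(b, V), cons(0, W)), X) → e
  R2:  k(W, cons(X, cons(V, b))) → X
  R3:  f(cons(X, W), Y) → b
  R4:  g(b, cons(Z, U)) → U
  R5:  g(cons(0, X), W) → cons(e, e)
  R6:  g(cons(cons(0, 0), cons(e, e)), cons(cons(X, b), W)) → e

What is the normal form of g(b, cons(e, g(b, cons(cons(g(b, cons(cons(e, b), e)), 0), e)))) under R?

1. g(b, cons(e, g(b, cons(cons(g(b, cons(cons(e, b), e)), 0), e))))  →  g(b, cons(cons(g(b, cons(cons(e, b), e)), 0), e))   [R4 at ε]
2. g(b, cons(cons(g(b, cons(cons(e, b), e)), 0), e))  →  e   [R4 at ε]

e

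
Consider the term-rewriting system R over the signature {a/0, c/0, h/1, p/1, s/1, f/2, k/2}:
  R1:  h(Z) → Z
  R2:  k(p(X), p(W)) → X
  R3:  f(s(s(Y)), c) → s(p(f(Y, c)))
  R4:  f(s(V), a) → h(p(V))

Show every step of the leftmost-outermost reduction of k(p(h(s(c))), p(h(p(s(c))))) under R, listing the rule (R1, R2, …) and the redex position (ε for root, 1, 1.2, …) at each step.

1. k(p(h(s(c))), p(h(p(s(c)))))  →  h(s(c))   [R2 at ε]
2. h(s(c))  →  s(c)   [R1 at ε]

s(c)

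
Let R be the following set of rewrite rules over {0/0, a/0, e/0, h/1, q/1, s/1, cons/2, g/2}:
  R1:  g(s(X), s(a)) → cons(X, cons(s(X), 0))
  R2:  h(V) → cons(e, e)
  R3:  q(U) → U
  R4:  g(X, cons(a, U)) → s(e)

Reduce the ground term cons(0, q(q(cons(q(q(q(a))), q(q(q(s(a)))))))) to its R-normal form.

1. cons(0, q(q(cons(q(q(q(a))), q(q(q(s(a))))))))  →  cons(0, q(cons(q(q(q(a))), q(q(q(s(a)))))))   [R3 at 2]
2. cons(0, q(cons(q(q(q(a))), q(q(q(s(a)))))))  →  cons(0, cons(q(q(q(a))), q(q(q(s(a))))))   [R3 at 2]
3. cons(0, cons(q(q(q(a))), q(q(q(s(a))))))  →  cons(0, cons(q(q(a)), q(q(q(s(a))))))   [R3 at 2.1]
4. cons(0, cons(q(q(a)), q(q(q(s(a))))))  →  cons(0, cons(q(a), q(q(q(s(a))))))   [R3 at 2.1]
5. cons(0, cons(q(a), q(q(q(s(a))))))  →  cons(0, cons(a, q(q(q(s(a))))))   [R3 at 2.1]
6. cons(0, cons(a, q(q(q(s(a))))))  →  cons(0, cons(a, q(q(s(a)))))   [R3 at 2.2]
7. cons(0, cons(a, q(q(s(a)))))  →  cons(0, cons(a, q(s(a))))   [R3 at 2.2]
8. cons(0, cons(a, q(s(a))))  →  cons(0, cons(a, s(a)))   [R3 at 2.2]

cons(0, cons(a, s(a)))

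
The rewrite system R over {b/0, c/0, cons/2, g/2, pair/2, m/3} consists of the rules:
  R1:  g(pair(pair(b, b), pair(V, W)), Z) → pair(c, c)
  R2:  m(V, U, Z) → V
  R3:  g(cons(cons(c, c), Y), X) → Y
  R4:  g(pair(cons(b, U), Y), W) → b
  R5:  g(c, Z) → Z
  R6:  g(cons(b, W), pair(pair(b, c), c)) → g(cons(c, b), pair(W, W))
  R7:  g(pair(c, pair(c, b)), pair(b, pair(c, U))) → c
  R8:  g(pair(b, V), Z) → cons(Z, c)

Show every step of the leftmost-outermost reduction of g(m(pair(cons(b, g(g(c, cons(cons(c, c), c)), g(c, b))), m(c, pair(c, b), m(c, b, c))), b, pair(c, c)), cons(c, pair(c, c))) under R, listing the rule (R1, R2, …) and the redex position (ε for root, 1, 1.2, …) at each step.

b

1. g(m(pair(cons(b, g(g(c, cons(cons(c, c), c)), g(c, b))), m(c, pair(c, b), m(c, b, c))), b, pair(c, c)), cons(c, pair(c, c)))  →  g(pair(cons(b, g(g(c, cons(cons(c, c), c)), g(c, b))), m(c, pair(c, b), m(c, b, c))), cons(c, pair(c, c)))   [R2 at 1]
2. g(pair(cons(b, g(g(c, cons(cons(c, c), c)), g(c, b))), m(c, pair(c, b), m(c, b, c))), cons(c, pair(c, c)))  →  b   [R4 at ε]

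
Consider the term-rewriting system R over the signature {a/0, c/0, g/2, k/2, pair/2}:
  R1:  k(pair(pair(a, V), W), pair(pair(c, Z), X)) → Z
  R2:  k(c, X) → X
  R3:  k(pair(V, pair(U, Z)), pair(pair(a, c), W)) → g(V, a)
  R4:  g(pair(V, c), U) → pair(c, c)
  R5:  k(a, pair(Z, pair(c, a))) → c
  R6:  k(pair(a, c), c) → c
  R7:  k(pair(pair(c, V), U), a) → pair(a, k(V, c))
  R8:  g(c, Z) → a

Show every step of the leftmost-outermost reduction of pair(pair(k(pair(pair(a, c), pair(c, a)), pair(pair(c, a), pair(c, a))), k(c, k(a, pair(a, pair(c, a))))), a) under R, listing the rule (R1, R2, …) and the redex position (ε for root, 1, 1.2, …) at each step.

1. pair(pair(k(pair(pair(a, c), pair(c, a)), pair(pair(c, a), pair(c, a))), k(c, k(a, pair(a, pair(c, a))))), a)  →  pair(pair(a, k(c, k(a, pair(a, pair(c, a))))), a)   [R1 at 1.1]
2. pair(pair(a, k(c, k(a, pair(a, pair(c, a))))), a)  →  pair(pair(a, k(a, pair(a, pair(c, a)))), a)   [R2 at 1.2]
3. pair(pair(a, k(a, pair(a, pair(c, a)))), a)  →  pair(pair(a, c), a)   [R5 at 1.2]

pair(pair(a, c), a)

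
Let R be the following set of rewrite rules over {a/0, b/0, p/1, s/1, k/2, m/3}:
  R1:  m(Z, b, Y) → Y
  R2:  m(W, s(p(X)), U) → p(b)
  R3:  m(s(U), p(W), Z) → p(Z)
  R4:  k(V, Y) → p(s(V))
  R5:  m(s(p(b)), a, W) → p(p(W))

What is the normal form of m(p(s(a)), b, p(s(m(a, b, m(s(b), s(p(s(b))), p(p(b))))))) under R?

1. m(p(s(a)), b, p(s(m(a, b, m(s(b), s(p(s(b))), p(p(b)))))))  →  p(s(m(a, b, m(s(b), s(p(s(b))), p(p(b))))))   [R1 at ε]
2. p(s(m(a, b, m(s(b), s(p(s(b))), p(p(b))))))  →  p(s(m(s(b), s(p(s(b))), p(p(b)))))   [R1 at 1.1]
3. p(s(m(s(b), s(p(s(b))), p(p(b)))))  →  p(s(p(b)))   [R2 at 1.1]

p(s(p(b)))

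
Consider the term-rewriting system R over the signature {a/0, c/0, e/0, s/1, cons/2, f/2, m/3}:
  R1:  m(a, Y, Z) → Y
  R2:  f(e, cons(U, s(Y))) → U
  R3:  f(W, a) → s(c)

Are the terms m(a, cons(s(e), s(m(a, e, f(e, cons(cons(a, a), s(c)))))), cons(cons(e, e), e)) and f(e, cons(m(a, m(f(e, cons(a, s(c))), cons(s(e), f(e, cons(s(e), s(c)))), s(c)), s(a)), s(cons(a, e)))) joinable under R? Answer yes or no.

yes — NF(t₁) = cons(s(e), s(e)), NF(t₂) = cons(s(e), s(e))

Reduce t₁ = m(a, cons(s(e), s(m(a, e, f(e, cons(cons(a, a), s(c)))))), cons(cons(e, e), e)):
1. m(a, cons(s(e), s(m(a, e, f(e, cons(cons(a, a), s(c)))))), cons(cons(e, e), e))  →  cons(s(e), s(m(a, e, f(e, cons(cons(a, a), s(c))))))   [R1 at ε]
2. cons(s(e), s(m(a, e, f(e, cons(cons(a, a), s(c))))))  →  cons(s(e), s(e))   [R1 at 2.1]

Reduce t₂ = f(e, cons(m(a, m(f(e, cons(a, s(c))), cons(s(e), f(e, cons(s(e), s(c)))), s(c)), s(a)), s(cons(a, e)))):
1. f(e, cons(m(a, m(f(e, cons(a, s(c))), cons(s(e), f(e, cons(s(e), s(c)))), s(c)), s(a)), s(cons(a, e))))  →  m(a, m(f(e, cons(a, s(c))), cons(s(e), f(e, cons(s(e), s(c)))), s(c)), s(a))   [R2 at ε]
2. m(a, m(f(e, cons(a, s(c))), cons(s(e), f(e, cons(s(e), s(c)))), s(c)), s(a))  →  m(f(e, cons(a, s(c))), cons(s(e), f(e, cons(s(e), s(c)))), s(c))   [R1 at ε]
3. m(f(e, cons(a, s(c))), cons(s(e), f(e, cons(s(e), s(c)))), s(c))  →  m(a, cons(s(e), f(e, cons(s(e), s(c)))), s(c))   [R2 at 1]
4. m(a, cons(s(e), f(e, cons(s(e), s(c)))), s(c))  →  cons(s(e), f(e, cons(s(e), s(c))))   [R1 at ε]
5. cons(s(e), f(e, cons(s(e), s(c))))  →  cons(s(e), s(e))   [R2 at 2]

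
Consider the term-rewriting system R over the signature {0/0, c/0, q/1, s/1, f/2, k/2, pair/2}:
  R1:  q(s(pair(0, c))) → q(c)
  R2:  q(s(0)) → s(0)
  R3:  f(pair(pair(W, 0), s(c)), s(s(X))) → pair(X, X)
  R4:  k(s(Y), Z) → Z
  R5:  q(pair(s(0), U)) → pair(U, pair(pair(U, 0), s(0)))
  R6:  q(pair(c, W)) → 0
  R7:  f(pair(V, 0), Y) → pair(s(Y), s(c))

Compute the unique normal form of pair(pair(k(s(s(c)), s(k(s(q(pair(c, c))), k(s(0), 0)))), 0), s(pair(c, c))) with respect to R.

1. pair(pair(k(s(s(c)), s(k(s(q(pair(c, c))), k(s(0), 0)))), 0), s(pair(c, c)))  →  pair(pair(s(k(s(q(pair(c, c))), k(s(0), 0))), 0), s(pair(c, c)))   [R4 at 1.1]
2. pair(pair(s(k(s(q(pair(c, c))), k(s(0), 0))), 0), s(pair(c, c)))  →  pair(pair(s(k(s(0), 0)), 0), s(pair(c, c)))   [R4 at 1.1.1]
3. pair(pair(s(k(s(0), 0)), 0), s(pair(c, c)))  →  pair(pair(s(0), 0), s(pair(c, c)))   [R4 at 1.1.1]

pair(pair(s(0), 0), s(pair(c, c)))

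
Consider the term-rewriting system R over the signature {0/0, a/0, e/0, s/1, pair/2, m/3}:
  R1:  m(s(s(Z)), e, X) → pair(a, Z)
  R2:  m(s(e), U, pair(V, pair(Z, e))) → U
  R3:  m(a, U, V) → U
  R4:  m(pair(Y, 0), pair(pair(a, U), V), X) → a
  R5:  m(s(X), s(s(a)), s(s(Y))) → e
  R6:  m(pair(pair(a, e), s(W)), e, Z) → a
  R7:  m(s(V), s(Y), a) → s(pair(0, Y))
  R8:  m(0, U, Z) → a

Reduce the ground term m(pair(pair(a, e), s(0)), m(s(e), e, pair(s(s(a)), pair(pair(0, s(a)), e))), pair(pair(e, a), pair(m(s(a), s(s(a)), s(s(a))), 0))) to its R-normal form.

1. m(pair(pair(a, e), s(0)), m(s(e), e, pair(s(s(a)), pair(pair(0, s(a)), e))), pair(pair(e, a), pair(m(s(a), s(s(a)), s(s(a))), 0)))  →  m(pair(pair(a, e), s(0)), e, pair(pair(e, a), pair(m(s(a), s(s(a)), s(s(a))), 0)))   [R2 at 2]
2. m(pair(pair(a, e), s(0)), e, pair(pair(e, a), pair(m(s(a), s(s(a)), s(s(a))), 0)))  →  a   [R6 at ε]

a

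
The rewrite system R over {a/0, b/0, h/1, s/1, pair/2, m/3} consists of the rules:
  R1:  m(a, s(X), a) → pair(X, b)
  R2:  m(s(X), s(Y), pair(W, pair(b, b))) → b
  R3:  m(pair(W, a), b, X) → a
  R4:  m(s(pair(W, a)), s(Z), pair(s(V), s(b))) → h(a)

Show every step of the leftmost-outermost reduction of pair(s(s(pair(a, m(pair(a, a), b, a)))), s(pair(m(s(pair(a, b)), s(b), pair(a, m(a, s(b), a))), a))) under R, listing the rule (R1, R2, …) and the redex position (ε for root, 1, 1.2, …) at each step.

pair(s(s(pair(a, a))), s(pair(b, a)))

1. pair(s(s(pair(a, m(pair(a, a), b, a)))), s(pair(m(s(pair(a, b)), s(b), pair(a, m(a, s(b), a))), a)))  →  pair(s(s(pair(a, a))), s(pair(m(s(pair(a, b)), s(b), pair(a, m(a, s(b), a))), a)))   [R3 at 1.1.1.2]
2. pair(s(s(pair(a, a))), s(pair(m(s(pair(a, b)), s(b), pair(a, m(a, s(b), a))), a)))  →  pair(s(s(pair(a, a))), s(pair(m(s(pair(a, b)), s(b), pair(a, pair(b, b))), a)))   [R1 at 2.1.1.3.2]
3. pair(s(s(pair(a, a))), s(pair(m(s(pair(a, b)), s(b), pair(a, pair(b, b))), a)))  →  pair(s(s(pair(a, a))), s(pair(b, a)))   [R2 at 2.1.1]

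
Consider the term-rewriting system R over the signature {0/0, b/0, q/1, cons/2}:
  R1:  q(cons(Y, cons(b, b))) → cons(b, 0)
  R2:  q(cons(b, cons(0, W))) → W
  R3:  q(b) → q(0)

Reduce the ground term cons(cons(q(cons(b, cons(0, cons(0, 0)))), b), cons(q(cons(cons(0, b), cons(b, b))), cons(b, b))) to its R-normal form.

1. cons(cons(q(cons(b, cons(0, cons(0, 0)))), b), cons(q(cons(cons(0, b), cons(b, b))), cons(b, b)))  →  cons(cons(cons(0, 0), b), cons(q(cons(cons(0, b), cons(b, b))), cons(b, b)))   [R2 at 1.1]
2. cons(cons(cons(0, 0), b), cons(q(cons(cons(0, b), cons(b, b))), cons(b, b)))  →  cons(cons(cons(0, 0), b), cons(cons(b, 0), cons(b, b)))   [R1 at 2.1]

cons(cons(cons(0, 0), b), cons(cons(b, 0), cons(b, b)))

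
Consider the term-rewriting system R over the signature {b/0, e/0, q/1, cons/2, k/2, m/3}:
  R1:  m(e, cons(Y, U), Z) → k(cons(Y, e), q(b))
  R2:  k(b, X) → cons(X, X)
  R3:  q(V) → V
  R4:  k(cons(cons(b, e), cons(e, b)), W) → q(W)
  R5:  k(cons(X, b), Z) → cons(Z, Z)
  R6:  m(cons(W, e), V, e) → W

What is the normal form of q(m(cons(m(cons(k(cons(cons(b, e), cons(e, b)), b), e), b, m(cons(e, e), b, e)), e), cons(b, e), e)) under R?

1. q(m(cons(m(cons(k(cons(cons(b, e), cons(e, b)), b), e), b, m(cons(e, e), b, e)), e), cons(b, e), e))  →  m(cons(m(cons(k(cons(cons(b, e), cons(e, b)), b), e), b, m(cons(e, e), b, e)), e), cons(b, e), e)   [R3 at ε]
2. m(cons(m(cons(k(cons(cons(b, e), cons(e, b)), b), e), b, m(cons(e, e), b, e)), e), cons(b, e), e)  →  m(cons(k(cons(cons(b, e), cons(e, b)), b), e), b, m(cons(e, e), b, e))   [R6 at ε]
3. m(cons(k(cons(cons(b, e), cons(e, b)), b), e), b, m(cons(e, e), b, e))  →  m(cons(q(b), e), b, m(cons(e, e), b, e))   [R4 at 1.1]
4. m(cons(q(b), e), b, m(cons(e, e), b, e))  →  m(cons(b, e), b, m(cons(e, e), b, e))   [R3 at 1.1]
5. m(cons(b, e), b, m(cons(e, e), b, e))  →  m(cons(b, e), b, e)   [R6 at 3]
6. m(cons(b, e), b, e)  →  b   [R6 at ε]

b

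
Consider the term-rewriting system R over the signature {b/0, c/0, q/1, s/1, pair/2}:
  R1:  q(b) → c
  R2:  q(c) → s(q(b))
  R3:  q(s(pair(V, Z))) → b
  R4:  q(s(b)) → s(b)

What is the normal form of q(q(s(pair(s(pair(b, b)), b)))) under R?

1. q(q(s(pair(s(pair(b, b)), b))))  →  q(b)   [R3 at 1]
2. q(b)  →  c   [R1 at ε]

c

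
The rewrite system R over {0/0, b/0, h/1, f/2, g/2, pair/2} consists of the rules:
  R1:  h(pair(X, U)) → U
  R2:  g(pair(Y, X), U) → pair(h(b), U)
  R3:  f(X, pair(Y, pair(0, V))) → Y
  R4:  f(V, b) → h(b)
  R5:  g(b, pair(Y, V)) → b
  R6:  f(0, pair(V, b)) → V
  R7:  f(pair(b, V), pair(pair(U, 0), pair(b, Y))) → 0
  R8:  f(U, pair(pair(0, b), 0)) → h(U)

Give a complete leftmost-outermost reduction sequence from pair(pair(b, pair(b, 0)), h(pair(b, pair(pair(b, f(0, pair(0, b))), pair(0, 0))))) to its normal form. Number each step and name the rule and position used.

1. pair(pair(b, pair(b, 0)), h(pair(b, pair(pair(b, f(0, pair(0, b))), pair(0, 0)))))  →  pair(pair(b, pair(b, 0)), pair(pair(b, f(0, pair(0, b))), pair(0, 0)))   [R1 at 2]
2. pair(pair(b, pair(b, 0)), pair(pair(b, f(0, pair(0, b))), pair(0, 0)))  →  pair(pair(b, pair(b, 0)), pair(pair(b, 0), pair(0, 0)))   [R6 at 2.1.2]

pair(pair(b, pair(b, 0)), pair(pair(b, 0), pair(0, 0)))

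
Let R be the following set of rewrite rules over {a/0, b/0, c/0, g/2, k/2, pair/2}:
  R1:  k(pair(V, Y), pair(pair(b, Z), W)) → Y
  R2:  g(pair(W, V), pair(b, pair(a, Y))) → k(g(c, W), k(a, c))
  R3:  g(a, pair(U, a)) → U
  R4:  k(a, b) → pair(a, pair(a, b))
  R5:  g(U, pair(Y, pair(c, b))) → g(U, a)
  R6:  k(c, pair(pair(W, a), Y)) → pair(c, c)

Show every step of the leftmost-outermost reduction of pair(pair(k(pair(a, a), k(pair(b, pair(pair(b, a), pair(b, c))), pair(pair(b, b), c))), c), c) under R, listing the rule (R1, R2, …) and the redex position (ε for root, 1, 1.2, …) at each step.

pair(pair(a, c), c)

1. pair(pair(k(pair(a, a), k(pair(b, pair(pair(b, a), pair(b, c))), pair(pair(b, b), c))), c), c)  →  pair(pair(k(pair(a, a), pair(pair(b, a), pair(b, c))), c), c)   [R1 at 1.1.2]
2. pair(pair(k(pair(a, a), pair(pair(b, a), pair(b, c))), c), c)  →  pair(pair(a, c), c)   [R1 at 1.1]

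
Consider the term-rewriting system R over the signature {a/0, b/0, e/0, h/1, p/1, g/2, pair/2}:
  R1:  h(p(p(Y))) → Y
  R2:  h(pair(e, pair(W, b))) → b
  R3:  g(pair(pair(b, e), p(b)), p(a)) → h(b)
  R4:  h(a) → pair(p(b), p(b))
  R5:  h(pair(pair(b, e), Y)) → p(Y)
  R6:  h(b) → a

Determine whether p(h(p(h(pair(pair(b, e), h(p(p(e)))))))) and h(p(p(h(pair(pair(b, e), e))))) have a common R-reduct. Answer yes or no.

Reduce t₁ = p(h(p(h(pair(pair(b, e), h(p(p(e)))))))):
1. p(h(p(h(pair(pair(b, e), h(p(p(e))))))))  →  p(h(p(p(h(p(p(e)))))))   [R5 at 1.1.1]
2. p(h(p(p(h(p(p(e)))))))  →  p(h(p(p(e))))   [R1 at 1]
3. p(h(p(p(e))))  →  p(e)   [R1 at 1]

Reduce t₂ = h(p(p(h(pair(pair(b, e), e))))):
1. h(p(p(h(pair(pair(b, e), e)))))  →  h(pair(pair(b, e), e))   [R1 at ε]
2. h(pair(pair(b, e), e))  →  p(e)   [R5 at ε]

yes — NF(t₁) = p(e), NF(t₂) = p(e)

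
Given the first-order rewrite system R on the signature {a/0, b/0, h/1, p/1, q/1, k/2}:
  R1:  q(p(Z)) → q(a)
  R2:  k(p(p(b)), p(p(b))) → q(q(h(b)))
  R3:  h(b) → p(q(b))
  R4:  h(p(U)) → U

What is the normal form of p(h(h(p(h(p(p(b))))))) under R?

1. p(h(h(p(h(p(p(b)))))))  →  p(h(h(p(p(b)))))   [R4 at 1.1]
2. p(h(h(p(p(b)))))  →  p(h(p(b)))   [R4 at 1.1]
3. p(h(p(b)))  →  p(b)   [R4 at 1]

p(b)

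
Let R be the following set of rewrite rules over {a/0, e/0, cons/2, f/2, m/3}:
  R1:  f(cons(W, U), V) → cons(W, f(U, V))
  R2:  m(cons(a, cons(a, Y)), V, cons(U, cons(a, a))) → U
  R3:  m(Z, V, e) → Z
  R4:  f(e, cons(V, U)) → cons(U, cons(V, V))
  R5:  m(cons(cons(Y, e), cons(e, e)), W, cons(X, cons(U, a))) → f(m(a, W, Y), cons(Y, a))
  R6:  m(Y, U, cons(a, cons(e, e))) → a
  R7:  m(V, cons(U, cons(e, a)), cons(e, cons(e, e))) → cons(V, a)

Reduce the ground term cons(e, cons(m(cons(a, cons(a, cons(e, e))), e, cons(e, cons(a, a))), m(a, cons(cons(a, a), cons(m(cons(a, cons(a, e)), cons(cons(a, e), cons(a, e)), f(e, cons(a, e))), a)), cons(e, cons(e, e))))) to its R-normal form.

1. cons(e, cons(m(cons(a, cons(a, cons(e, e))), e, cons(e, cons(a, a))), m(a, cons(cons(a, a), cons(m(cons(a, cons(a, e)), cons(cons(a, e), cons(a, e)), f(e, cons(a, e))), a)), cons(e, cons(e, e)))))  →  cons(e, cons(e, m(a, cons(cons(a, a), cons(m(cons(a, cons(a, e)), cons(cons(a, e), cons(a, e)), f(e, cons(a, e))), a)), cons(e, cons(e, e)))))   [R2 at 2.1]
2. cons(e, cons(e, m(a, cons(cons(a, a), cons(m(cons(a, cons(a, e)), cons(cons(a, e), cons(a, e)), f(e, cons(a, e))), a)), cons(e, cons(e, e)))))  →  cons(e, cons(e, m(a, cons(cons(a, a), cons(m(cons(a, cons(a, e)), cons(cons(a, e), cons(a, e)), cons(e, cons(a, a))), a)), cons(e, cons(e, e)))))   [R4 at 2.2.2.2.1.3]
3. cons(e, cons(e, m(a, cons(cons(a, a), cons(m(cons(a, cons(a, e)), cons(cons(a, e), cons(a, e)), cons(e, cons(a, a))), a)), cons(e, cons(e, e)))))  →  cons(e, cons(e, m(a, cons(cons(a, a), cons(e, a)), cons(e, cons(e, e)))))   [R2 at 2.2.2.2.1]
4. cons(e, cons(e, m(a, cons(cons(a, a), cons(e, a)), cons(e, cons(e, e)))))  →  cons(e, cons(e, cons(a, a)))   [R7 at 2.2]

cons(e, cons(e, cons(a, a)))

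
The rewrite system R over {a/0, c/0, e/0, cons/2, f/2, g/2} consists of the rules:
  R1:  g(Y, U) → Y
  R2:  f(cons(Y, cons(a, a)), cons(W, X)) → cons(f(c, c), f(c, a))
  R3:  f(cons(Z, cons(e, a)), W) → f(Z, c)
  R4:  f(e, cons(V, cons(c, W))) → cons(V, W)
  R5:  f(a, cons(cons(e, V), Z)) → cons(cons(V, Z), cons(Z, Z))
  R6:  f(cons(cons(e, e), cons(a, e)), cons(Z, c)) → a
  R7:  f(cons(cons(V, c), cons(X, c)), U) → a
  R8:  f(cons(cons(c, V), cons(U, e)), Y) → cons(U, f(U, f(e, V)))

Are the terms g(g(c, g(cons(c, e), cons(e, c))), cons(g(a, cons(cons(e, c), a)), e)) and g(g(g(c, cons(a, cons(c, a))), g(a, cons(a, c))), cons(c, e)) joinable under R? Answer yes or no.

Reduce t₁ = g(g(c, g(cons(c, e), cons(e, c))), cons(g(a, cons(cons(e, c), a)), e)):
1. g(g(c, g(cons(c, e), cons(e, c))), cons(g(a, cons(cons(e, c), a)), e))  →  g(c, g(cons(c, e), cons(e, c)))   [R1 at ε]
2. g(c, g(cons(c, e), cons(e, c)))  →  c   [R1 at ε]

Reduce t₂ = g(g(g(c, cons(a, cons(c, a))), g(a, cons(a, c))), cons(c, e)):
1. g(g(g(c, cons(a, cons(c, a))), g(a, cons(a, c))), cons(c, e))  →  g(g(c, cons(a, cons(c, a))), g(a, cons(a, c)))   [R1 at ε]
2. g(g(c, cons(a, cons(c, a))), g(a, cons(a, c)))  →  g(c, cons(a, cons(c, a)))   [R1 at ε]
3. g(c, cons(a, cons(c, a)))  →  c   [R1 at ε]

yes — NF(t₁) = c, NF(t₂) = c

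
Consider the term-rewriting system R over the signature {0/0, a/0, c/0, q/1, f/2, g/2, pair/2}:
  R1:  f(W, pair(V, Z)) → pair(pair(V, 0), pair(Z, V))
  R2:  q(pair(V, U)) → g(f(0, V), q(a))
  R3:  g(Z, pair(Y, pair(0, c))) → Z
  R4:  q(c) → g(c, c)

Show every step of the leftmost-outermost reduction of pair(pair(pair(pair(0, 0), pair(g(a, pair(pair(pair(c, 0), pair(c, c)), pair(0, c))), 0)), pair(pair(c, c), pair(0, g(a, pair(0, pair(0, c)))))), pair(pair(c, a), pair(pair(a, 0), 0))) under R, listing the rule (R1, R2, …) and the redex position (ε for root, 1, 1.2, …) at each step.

pair(pair(pair(pair(0, 0), pair(a, 0)), pair(pair(c, c), pair(0, a))), pair(pair(c, a), pair(pair(a, 0), 0)))

1. pair(pair(pair(pair(0, 0), pair(g(a, pair(pair(pair(c, 0), pair(c, c)), pair(0, c))), 0)), pair(pair(c, c), pair(0, g(a, pair(0, pair(0, c)))))), pair(pair(c, a), pair(pair(a, 0), 0)))  →  pair(pair(pair(pair(0, 0), pair(a, 0)), pair(pair(c, c), pair(0, g(a, pair(0, pair(0, c)))))), pair(pair(c, a), pair(pair(a, 0), 0)))   [R3 at 1.1.2.1]
2. pair(pair(pair(pair(0, 0), pair(a, 0)), pair(pair(c, c), pair(0, g(a, pair(0, pair(0, c)))))), pair(pair(c, a), pair(pair(a, 0), 0)))  →  pair(pair(pair(pair(0, 0), pair(a, 0)), pair(pair(c, c), pair(0, a))), pair(pair(c, a), pair(pair(a, 0), 0)))   [R3 at 1.2.2.2]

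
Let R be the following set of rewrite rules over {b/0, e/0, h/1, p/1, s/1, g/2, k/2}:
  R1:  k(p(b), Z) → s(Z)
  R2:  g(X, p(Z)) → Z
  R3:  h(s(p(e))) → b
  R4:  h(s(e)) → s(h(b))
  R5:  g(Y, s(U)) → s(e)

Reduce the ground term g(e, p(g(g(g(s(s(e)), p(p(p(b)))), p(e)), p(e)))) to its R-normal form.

e

1. g(e, p(g(g(g(s(s(e)), p(p(p(b)))), p(e)), p(e))))  →  g(g(g(s(s(e)), p(p(p(b)))), p(e)), p(e))   [R2 at ε]
2. g(g(g(s(s(e)), p(p(p(b)))), p(e)), p(e))  →  e   [R2 at ε]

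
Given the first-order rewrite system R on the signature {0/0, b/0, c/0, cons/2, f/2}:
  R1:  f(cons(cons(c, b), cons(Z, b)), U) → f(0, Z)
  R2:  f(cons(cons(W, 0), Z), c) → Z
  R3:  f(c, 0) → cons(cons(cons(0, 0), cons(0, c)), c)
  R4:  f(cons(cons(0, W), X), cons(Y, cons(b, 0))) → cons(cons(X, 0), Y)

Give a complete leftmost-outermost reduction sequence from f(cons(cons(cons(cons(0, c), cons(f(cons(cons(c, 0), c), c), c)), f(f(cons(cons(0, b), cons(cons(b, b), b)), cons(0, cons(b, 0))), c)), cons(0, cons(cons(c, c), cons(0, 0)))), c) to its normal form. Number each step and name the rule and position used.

cons(0, cons(cons(c, c), cons(0, 0)))

1. f(cons(cons(cons(cons(0, c), cons(f(cons(cons(c, 0), c), c), c)), f(f(cons(cons(0, b), cons(cons(b, b), b)), cons(0, cons(b, 0))), c)), cons(0, cons(cons(c, c), cons(0, 0)))), c)  →  f(cons(cons(cons(cons(0, c), cons(c, c)), f(f(cons(cons(0, b), cons(cons(b, b), b)), cons(0, cons(b, 0))), c)), cons(0, cons(cons(c, c), cons(0, 0)))), c)   [R2 at 1.1.1.2.1]
2. f(cons(cons(cons(cons(0, c), cons(c, c)), f(f(cons(cons(0, b), cons(cons(b, b), b)), cons(0, cons(b, 0))), c)), cons(0, cons(cons(c, c), cons(0, 0)))), c)  →  f(cons(cons(cons(cons(0, c), cons(c, c)), f(cons(cons(cons(cons(b, b), b), 0), 0), c)), cons(0, cons(cons(c, c), cons(0, 0)))), c)   [R4 at 1.1.2.1]
3. f(cons(cons(cons(cons(0, c), cons(c, c)), f(cons(cons(cons(cons(b, b), b), 0), 0), c)), cons(0, cons(cons(c, c), cons(0, 0)))), c)  →  f(cons(cons(cons(cons(0, c), cons(c, c)), 0), cons(0, cons(cons(c, c), cons(0, 0)))), c)   [R2 at 1.1.2]
4. f(cons(cons(cons(cons(0, c), cons(c, c)), 0), cons(0, cons(cons(c, c), cons(0, 0)))), c)  →  cons(0, cons(cons(c, c), cons(0, 0)))   [R2 at ε]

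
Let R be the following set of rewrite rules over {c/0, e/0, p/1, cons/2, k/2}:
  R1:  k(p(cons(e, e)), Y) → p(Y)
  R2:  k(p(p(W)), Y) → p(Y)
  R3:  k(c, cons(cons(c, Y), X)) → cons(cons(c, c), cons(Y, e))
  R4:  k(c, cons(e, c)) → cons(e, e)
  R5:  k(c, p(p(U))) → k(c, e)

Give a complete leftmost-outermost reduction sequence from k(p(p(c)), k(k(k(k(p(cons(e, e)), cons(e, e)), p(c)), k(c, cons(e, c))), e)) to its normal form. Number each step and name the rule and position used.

1. k(p(p(c)), k(k(k(k(p(cons(e, e)), cons(e, e)), p(c)), k(c, cons(e, c))), e))  →  p(k(k(k(k(p(cons(e, e)), cons(e, e)), p(c)), k(c, cons(e, c))), e))   [R2 at ε]
2. p(k(k(k(k(p(cons(e, e)), cons(e, e)), p(c)), k(c, cons(e, c))), e))  →  p(k(k(k(p(cons(e, e)), p(c)), k(c, cons(e, c))), e))   [R1 at 1.1.1.1]
3. p(k(k(k(p(cons(e, e)), p(c)), k(c, cons(e, c))), e))  →  p(k(k(p(p(c)), k(c, cons(e, c))), e))   [R1 at 1.1.1]
4. p(k(k(p(p(c)), k(c, cons(e, c))), e))  →  p(k(p(k(c, cons(e, c))), e))   [R2 at 1.1]
5. p(k(p(k(c, cons(e, c))), e))  →  p(k(p(cons(e, e)), e))   [R4 at 1.1.1]
6. p(k(p(cons(e, e)), e))  →  p(p(e))   [R1 at 1]

p(p(e))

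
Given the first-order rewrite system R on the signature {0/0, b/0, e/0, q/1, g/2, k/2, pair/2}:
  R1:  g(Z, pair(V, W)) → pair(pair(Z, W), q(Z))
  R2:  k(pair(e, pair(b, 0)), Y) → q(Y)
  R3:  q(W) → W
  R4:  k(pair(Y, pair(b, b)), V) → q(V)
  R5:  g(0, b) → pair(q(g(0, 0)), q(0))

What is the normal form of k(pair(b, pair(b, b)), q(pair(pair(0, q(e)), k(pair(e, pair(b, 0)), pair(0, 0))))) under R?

pair(pair(0, e), pair(0, 0))

1. k(pair(b, pair(b, b)), q(pair(pair(0, q(e)), k(pair(e, pair(b, 0)), pair(0, 0)))))  →  q(q(pair(pair(0, q(e)), k(pair(e, pair(b, 0)), pair(0, 0)))))   [R4 at ε]
2. q(q(pair(pair(0, q(e)), k(pair(e, pair(b, 0)), pair(0, 0)))))  →  q(pair(pair(0, q(e)), k(pair(e, pair(b, 0)), pair(0, 0))))   [R3 at ε]
3. q(pair(pair(0, q(e)), k(pair(e, pair(b, 0)), pair(0, 0))))  →  pair(pair(0, q(e)), k(pair(e, pair(b, 0)), pair(0, 0)))   [R3 at ε]
4. pair(pair(0, q(e)), k(pair(e, pair(b, 0)), pair(0, 0)))  →  pair(pair(0, e), k(pair(e, pair(b, 0)), pair(0, 0)))   [R3 at 1.2]
5. pair(pair(0, e), k(pair(e, pair(b, 0)), pair(0, 0)))  →  pair(pair(0, e), q(pair(0, 0)))   [R2 at 2]
6. pair(pair(0, e), q(pair(0, 0)))  →  pair(pair(0, e), pair(0, 0))   [R3 at 2]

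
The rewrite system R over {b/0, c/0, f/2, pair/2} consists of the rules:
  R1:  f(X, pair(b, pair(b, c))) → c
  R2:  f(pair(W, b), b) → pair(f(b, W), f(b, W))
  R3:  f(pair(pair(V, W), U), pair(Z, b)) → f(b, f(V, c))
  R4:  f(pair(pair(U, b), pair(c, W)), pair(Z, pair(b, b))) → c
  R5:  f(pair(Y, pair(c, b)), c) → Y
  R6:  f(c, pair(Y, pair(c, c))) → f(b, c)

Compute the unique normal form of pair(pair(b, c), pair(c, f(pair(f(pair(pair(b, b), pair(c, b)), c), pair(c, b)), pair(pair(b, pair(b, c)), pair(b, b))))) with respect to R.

1. pair(pair(b, c), pair(c, f(pair(f(pair(pair(b, b), pair(c, b)), c), pair(c, b)), pair(pair(b, pair(b, c)), pair(b, b)))))  →  pair(pair(b, c), pair(c, f(pair(pair(b, b), pair(c, b)), pair(pair(b, pair(b, c)), pair(b, b)))))   [R5 at 2.2.1.1]
2. pair(pair(b, c), pair(c, f(pair(pair(b, b), pair(c, b)), pair(pair(b, pair(b, c)), pair(b, b)))))  →  pair(pair(b, c), pair(c, c))   [R4 at 2.2]

pair(pair(b, c), pair(c, c))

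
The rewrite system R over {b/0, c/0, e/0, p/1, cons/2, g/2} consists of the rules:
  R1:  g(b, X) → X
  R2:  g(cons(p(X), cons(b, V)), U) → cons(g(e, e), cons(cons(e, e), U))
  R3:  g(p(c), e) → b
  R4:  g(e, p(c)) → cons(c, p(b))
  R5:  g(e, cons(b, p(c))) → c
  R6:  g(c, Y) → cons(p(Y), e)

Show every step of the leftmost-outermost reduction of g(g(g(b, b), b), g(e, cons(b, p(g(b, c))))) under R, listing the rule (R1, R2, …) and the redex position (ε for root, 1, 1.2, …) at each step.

1. g(g(g(b, b), b), g(e, cons(b, p(g(b, c)))))  →  g(g(b, b), g(e, cons(b, p(g(b, c)))))   [R1 at 1.1]
2. g(g(b, b), g(e, cons(b, p(g(b, c)))))  →  g(b, g(e, cons(b, p(g(b, c)))))   [R1 at 1]
3. g(b, g(e, cons(b, p(g(b, c)))))  →  g(e, cons(b, p(g(b, c))))   [R1 at ε]
4. g(e, cons(b, p(g(b, c))))  →  g(e, cons(b, p(c)))   [R1 at 2.2.1]
5. g(e, cons(b, p(c)))  →  c   [R5 at ε]

c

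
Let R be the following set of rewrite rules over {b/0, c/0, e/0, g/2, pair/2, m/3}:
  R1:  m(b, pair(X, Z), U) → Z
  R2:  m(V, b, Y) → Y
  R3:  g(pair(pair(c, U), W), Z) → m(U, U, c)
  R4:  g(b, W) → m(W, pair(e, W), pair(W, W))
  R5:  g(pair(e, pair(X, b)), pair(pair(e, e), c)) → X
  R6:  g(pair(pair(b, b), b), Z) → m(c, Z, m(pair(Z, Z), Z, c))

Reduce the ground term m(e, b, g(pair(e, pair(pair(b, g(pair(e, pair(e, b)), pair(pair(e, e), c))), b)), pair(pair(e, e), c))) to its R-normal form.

pair(b, e)

1. m(e, b, g(pair(e, pair(pair(b, g(pair(e, pair(e, b)), pair(pair(e, e), c))), b)), pair(pair(e, e), c)))  →  g(pair(e, pair(pair(b, g(pair(e, pair(e, b)), pair(pair(e, e), c))), b)), pair(pair(e, e), c))   [R2 at ε]
2. g(pair(e, pair(pair(b, g(pair(e, pair(e, b)), pair(pair(e, e), c))), b)), pair(pair(e, e), c))  →  pair(b, g(pair(e, pair(e, b)), pair(pair(e, e), c)))   [R5 at ε]
3. pair(b, g(pair(e, pair(e, b)), pair(pair(e, e), c)))  →  pair(b, e)   [R5 at 2]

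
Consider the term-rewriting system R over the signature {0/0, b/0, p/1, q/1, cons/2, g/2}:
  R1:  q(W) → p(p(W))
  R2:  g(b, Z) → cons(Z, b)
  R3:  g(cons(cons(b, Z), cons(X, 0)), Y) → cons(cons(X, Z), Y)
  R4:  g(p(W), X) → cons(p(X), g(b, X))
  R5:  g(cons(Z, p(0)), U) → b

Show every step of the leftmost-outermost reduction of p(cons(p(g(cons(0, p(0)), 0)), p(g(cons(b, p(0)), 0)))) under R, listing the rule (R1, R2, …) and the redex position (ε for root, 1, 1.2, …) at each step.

p(cons(p(b), p(b)))

1. p(cons(p(g(cons(0, p(0)), 0)), p(g(cons(b, p(0)), 0))))  →  p(cons(p(b), p(g(cons(b, p(0)), 0))))   [R5 at 1.1.1]
2. p(cons(p(b), p(g(cons(b, p(0)), 0))))  →  p(cons(p(b), p(b)))   [R5 at 1.2.1]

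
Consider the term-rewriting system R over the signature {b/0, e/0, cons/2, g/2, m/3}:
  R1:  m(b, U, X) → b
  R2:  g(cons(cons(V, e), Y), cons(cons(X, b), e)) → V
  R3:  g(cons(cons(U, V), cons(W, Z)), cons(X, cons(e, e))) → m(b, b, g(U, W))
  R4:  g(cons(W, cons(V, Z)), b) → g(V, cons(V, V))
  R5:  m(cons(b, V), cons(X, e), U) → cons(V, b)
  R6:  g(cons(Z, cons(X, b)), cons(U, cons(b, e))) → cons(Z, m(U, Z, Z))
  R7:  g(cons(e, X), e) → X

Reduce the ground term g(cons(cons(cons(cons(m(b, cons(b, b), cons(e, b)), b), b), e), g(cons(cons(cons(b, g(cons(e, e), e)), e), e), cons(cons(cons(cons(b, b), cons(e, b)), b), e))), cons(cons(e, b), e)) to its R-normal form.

1. g(cons(cons(cons(cons(m(b, cons(b, b), cons(e, b)), b), b), e), g(cons(cons(cons(b, g(cons(e, e), e)), e), e), cons(cons(cons(cons(b, b), cons(e, b)), b), e))), cons(cons(e, b), e))  →  cons(cons(m(b, cons(b, b), cons(e, b)), b), b)   [R2 at ε]
2. cons(cons(m(b, cons(b, b), cons(e, b)), b), b)  →  cons(cons(b, b), b)   [R1 at 1.1]

cons(cons(b, b), b)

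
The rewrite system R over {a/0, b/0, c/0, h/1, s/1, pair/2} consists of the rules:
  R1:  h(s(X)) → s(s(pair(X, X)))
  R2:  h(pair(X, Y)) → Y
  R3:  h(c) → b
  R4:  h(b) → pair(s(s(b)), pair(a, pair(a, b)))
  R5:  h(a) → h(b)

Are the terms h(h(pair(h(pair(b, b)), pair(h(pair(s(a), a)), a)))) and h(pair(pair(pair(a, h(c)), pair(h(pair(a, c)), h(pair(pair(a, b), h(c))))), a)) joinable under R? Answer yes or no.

yes — NF(t₁) = a, NF(t₂) = a

Reduce t₁ = h(h(pair(h(pair(b, b)), pair(h(pair(s(a), a)), a)))):
1. h(h(pair(h(pair(b, b)), pair(h(pair(s(a), a)), a))))  →  h(pair(h(pair(s(a), a)), a))   [R2 at 1]
2. h(pair(h(pair(s(a), a)), a))  →  a   [R2 at ε]

Reduce t₂ = h(pair(pair(pair(a, h(c)), pair(h(pair(a, c)), h(pair(pair(a, b), h(c))))), a)):
1. h(pair(pair(pair(a, h(c)), pair(h(pair(a, c)), h(pair(pair(a, b), h(c))))), a))  →  a   [R2 at ε]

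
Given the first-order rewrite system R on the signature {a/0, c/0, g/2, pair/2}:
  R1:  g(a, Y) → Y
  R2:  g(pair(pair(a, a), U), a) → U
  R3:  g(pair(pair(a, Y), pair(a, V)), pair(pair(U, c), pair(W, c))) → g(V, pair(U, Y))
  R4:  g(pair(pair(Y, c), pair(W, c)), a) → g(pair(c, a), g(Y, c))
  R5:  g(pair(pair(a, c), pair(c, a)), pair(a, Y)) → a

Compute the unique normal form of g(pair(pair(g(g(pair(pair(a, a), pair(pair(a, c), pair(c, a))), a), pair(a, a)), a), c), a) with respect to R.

c

1. g(pair(pair(g(g(pair(pair(a, a), pair(pair(a, c), pair(c, a))), a), pair(a, a)), a), c), a)  →  g(pair(pair(g(pair(pair(a, c), pair(c, a)), pair(a, a)), a), c), a)   [R2 at 1.1.1.1]
2. g(pair(pair(g(pair(pair(a, c), pair(c, a)), pair(a, a)), a), c), a)  →  g(pair(pair(a, a), c), a)   [R5 at 1.1.1]
3. g(pair(pair(a, a), c), a)  →  c   [R2 at ε]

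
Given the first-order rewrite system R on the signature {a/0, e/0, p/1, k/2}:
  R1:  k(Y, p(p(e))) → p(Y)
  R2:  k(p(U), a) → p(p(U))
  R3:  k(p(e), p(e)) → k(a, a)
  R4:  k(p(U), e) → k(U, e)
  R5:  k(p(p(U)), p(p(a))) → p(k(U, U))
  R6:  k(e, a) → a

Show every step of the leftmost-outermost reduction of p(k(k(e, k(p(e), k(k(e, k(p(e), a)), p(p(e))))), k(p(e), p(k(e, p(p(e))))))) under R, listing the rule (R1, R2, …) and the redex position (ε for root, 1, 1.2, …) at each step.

p(p(p(e)))

1. p(k(k(e, k(p(e), k(k(e, k(p(e), a)), p(p(e))))), k(p(e), p(k(e, p(p(e)))))))  →  p(k(k(e, k(p(e), p(k(e, k(p(e), a))))), k(p(e), p(k(e, p(p(e)))))))   [R1 at 1.1.2.2]
2. p(k(k(e, k(p(e), p(k(e, k(p(e), a))))), k(p(e), p(k(e, p(p(e)))))))  →  p(k(k(e, k(p(e), p(k(e, p(p(e)))))), k(p(e), p(k(e, p(p(e)))))))   [R2 at 1.1.2.2.1.2]
3. p(k(k(e, k(p(e), p(k(e, p(p(e)))))), k(p(e), p(k(e, p(p(e)))))))  →  p(k(k(e, k(p(e), p(p(e)))), k(p(e), p(k(e, p(p(e)))))))   [R1 at 1.1.2.2.1]
4. p(k(k(e, k(p(e), p(p(e)))), k(p(e), p(k(e, p(p(e)))))))  →  p(k(k(e, p(p(e))), k(p(e), p(k(e, p(p(e)))))))   [R1 at 1.1.2]
5. p(k(k(e, p(p(e))), k(p(e), p(k(e, p(p(e)))))))  →  p(k(p(e), k(p(e), p(k(e, p(p(e)))))))   [R1 at 1.1]
6. p(k(p(e), k(p(e), p(k(e, p(p(e)))))))  →  p(k(p(e), k(p(e), p(p(e)))))   [R1 at 1.2.2.1]
7. p(k(p(e), k(p(e), p(p(e)))))  →  p(k(p(e), p(p(e))))   [R1 at 1.2]
8. p(k(p(e), p(p(e))))  →  p(p(p(e)))   [R1 at 1]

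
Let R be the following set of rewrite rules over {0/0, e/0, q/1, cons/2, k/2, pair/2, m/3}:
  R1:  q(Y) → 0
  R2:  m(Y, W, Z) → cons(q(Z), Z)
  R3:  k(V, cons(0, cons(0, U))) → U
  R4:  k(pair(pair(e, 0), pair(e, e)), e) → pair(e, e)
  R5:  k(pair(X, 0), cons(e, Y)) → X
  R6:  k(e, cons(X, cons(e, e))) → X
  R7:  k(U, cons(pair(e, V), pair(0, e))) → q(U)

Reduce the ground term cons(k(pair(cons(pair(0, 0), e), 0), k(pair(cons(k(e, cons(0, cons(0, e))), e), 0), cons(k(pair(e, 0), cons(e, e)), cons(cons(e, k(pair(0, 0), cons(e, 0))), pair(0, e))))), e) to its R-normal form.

1. cons(k(pair(cons(pair(0, 0), e), 0), k(pair(cons(k(e, cons(0, cons(0, e))), e), 0), cons(k(pair(e, 0), cons(e, e)), cons(cons(e, k(pair(0, 0), cons(e, 0))), pair(0, e))))), e)  →  cons(k(pair(cons(pair(0, 0), e), 0), k(pair(cons(e, e), 0), cons(k(pair(e, 0), cons(e, e)), cons(cons(e, k(pair(0, 0), cons(e, 0))), pair(0, e))))), e)   [R3 at 1.2.1.1.1]
2. cons(k(pair(cons(pair(0, 0), e), 0), k(pair(cons(e, e), 0), cons(k(pair(e, 0), cons(e, e)), cons(cons(e, k(pair(0, 0), cons(e, 0))), pair(0, e))))), e)  →  cons(k(pair(cons(pair(0, 0), e), 0), k(pair(cons(e, e), 0), cons(e, cons(cons(e, k(pair(0, 0), cons(e, 0))), pair(0, e))))), e)   [R5 at 1.2.2.1]
3. cons(k(pair(cons(pair(0, 0), e), 0), k(pair(cons(e, e), 0), cons(e, cons(cons(e, k(pair(0, 0), cons(e, 0))), pair(0, e))))), e)  →  cons(k(pair(cons(pair(0, 0), e), 0), cons(e, e)), e)   [R5 at 1.2]
4. cons(k(pair(cons(pair(0, 0), e), 0), cons(e, e)), e)  →  cons(cons(pair(0, 0), e), e)   [R5 at 1]

cons(cons(pair(0, 0), e), e)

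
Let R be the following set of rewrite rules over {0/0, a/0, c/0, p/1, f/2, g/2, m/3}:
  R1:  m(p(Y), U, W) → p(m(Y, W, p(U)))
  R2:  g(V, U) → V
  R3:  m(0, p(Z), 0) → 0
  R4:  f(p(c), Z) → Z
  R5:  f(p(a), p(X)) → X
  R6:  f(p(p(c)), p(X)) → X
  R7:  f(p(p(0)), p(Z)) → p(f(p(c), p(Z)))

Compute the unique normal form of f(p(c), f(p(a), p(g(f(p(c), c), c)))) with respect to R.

c

1. f(p(c), f(p(a), p(g(f(p(c), c), c))))  →  f(p(a), p(g(f(p(c), c), c)))   [R4 at ε]
2. f(p(a), p(g(f(p(c), c), c)))  →  g(f(p(c), c), c)   [R5 at ε]
3. g(f(p(c), c), c)  →  f(p(c), c)   [R2 at ε]
4. f(p(c), c)  →  c   [R4 at ε]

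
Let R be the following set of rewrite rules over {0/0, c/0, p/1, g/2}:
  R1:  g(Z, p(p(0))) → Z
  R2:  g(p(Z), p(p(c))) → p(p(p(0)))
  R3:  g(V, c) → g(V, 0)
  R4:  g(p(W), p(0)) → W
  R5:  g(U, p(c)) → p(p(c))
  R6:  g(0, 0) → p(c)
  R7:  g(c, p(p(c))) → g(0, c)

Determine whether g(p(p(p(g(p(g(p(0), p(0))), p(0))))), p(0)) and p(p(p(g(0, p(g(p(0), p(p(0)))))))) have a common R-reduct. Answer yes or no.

no — NF(t₁) = p(p(0)), NF(t₂) = p(p(p(0)))

Reduce t₁ = g(p(p(p(g(p(g(p(0), p(0))), p(0))))), p(0)):
1. g(p(p(p(g(p(g(p(0), p(0))), p(0))))), p(0))  →  p(p(g(p(g(p(0), p(0))), p(0))))   [R4 at ε]
2. p(p(g(p(g(p(0), p(0))), p(0))))  →  p(p(g(p(0), p(0))))   [R4 at 1.1]
3. p(p(g(p(0), p(0))))  →  p(p(0))   [R4 at 1.1]

Reduce t₂ = p(p(p(g(0, p(g(p(0), p(p(0)))))))):
1. p(p(p(g(0, p(g(p(0), p(p(0))))))))  →  p(p(p(g(0, p(p(0))))))   [R1 at 1.1.1.2.1]
2. p(p(p(g(0, p(p(0))))))  →  p(p(p(0)))   [R1 at 1.1.1]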